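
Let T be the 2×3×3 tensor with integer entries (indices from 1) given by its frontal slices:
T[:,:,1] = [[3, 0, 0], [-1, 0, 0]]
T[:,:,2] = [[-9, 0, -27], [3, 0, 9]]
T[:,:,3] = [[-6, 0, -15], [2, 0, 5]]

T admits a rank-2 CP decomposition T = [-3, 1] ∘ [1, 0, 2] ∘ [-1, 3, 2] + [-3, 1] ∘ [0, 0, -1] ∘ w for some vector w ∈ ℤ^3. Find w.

w = [-2, -3, -1]

Subtract the known terms from T to get the rank-1 residual R = [-3, 1] ∘ [0, 0, -1] ∘ w, so R[i,j,k] = a[i]·b[j]·w[k]. Pick indices with nonzero a[1]·b[3] = (-3)·(-1) = 3. Only the fibre through (1,3,·) is needed: R[1,3,:] = T[1,3,:] − Σₗ aₗ[1]bₗ[3]cₗ = [0, -27, -15] − (-3)·(2)·[-1, 3, 2] = [-6, -9, -3]. Then w[k] = R[1,3,k] / 3 for each k, giving w = [-6, -9, -3] / 3 = [-2, -3, -1].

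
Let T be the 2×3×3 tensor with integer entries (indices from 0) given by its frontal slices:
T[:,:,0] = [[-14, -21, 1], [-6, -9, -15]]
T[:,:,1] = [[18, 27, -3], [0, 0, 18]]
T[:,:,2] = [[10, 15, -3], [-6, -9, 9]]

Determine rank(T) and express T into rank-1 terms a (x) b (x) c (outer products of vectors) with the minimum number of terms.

Lower bound: in the mode-1 unfolding of T (rows indexed by i, columns by (j,k)) the 2×2 minor on rows i ∈ {0, 1}, columns (j,k) ∈ {(0,0), (0,1)} is det [[-14, 18], [-6, 0]] = 108 ≠ 0, so that unfolding has rank ≥ 2 and hence rank(T) ≥ 2 (CP rank is at least every unfolding rank, though it can be larger).
Upper bound: with S_k = T[:,:,k], the two rank-1 terms a₁b₁ᵀ, a₂b₂ᵀ are the rank-1 members of the pencil x·S₀ + y·S₁.
The 2×2 minor of x·S₀ + y·S₁ on rows {0,1}, columns {0,2} is 216·x² − 540·xy + 324·y² = 108·(2·x − 3·y)(x − y), vanishing at (x:y) = (3:2) and (1:1).
M₁ = 3·S₀ + 2·S₁ = [[-6, -9, -3], [-18, -27, -9]] = (-3)·[1, 3][2, 3, 1]ᵀ and M₂ = S₀ + S₁ = [[4, 6, -2], [-6, -9, 3]] = [2, -3][2, 3, -1]ᵀ, so take a₁ = [1, 3], b₁ = [2, 3, 1], a₂ = [2, -3], b₂ = [2, 3, -1].
Each slice is an integer combination of E₁ = a₁b₁ᵀ and E₂ = a₂b₂ᵀ: S₀ = −3·E₁ − 2·E₂, S₁ = 3·E₁ + 3·E₂, S₂ = E₁ + 2·E₂; reading off coefficients, c₁ = [-3, 3, 1] and c₂ = [-2, 3, 2].
Hence T = [1, 3] (x) [2, 3, 1] (x) [-3, 3, 1] + [2, -3] (x) [2, 3, -1] (x) [-2, 3, 2], so rank(T) ≤ 2.
These bounds meet, so rank(T) = 2.

rank(T) = 2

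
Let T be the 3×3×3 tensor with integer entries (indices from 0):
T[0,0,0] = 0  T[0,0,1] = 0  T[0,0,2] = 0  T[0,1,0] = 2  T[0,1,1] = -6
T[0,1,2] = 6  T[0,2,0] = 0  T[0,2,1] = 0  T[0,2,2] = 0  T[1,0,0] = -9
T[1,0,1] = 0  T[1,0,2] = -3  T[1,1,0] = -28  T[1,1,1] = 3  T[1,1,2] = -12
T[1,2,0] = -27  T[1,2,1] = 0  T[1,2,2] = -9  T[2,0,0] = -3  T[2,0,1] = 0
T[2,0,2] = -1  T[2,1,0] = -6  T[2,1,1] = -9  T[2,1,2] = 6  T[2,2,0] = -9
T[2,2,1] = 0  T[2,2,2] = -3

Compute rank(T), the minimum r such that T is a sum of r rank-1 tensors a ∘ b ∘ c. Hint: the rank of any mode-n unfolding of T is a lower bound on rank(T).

Lower bound: the mode-1 unfolding of T (rows indexed by i, columns by (j,k) = (0,0), (0,1), (0,2), (1,0), (1,1), (1,2), (2,0), (2,1), (2,2)) is [[0, 0, 0, 2, -6, 6, 0, 0, 0], [-9, 0, -3, -28, 3, -12, -27, 0, -9], [-3, 0, -1, -6, -9, 6, -9, 0, -3]].
There the 2×2 minor on rows i ∈ {0, 1}, columns (j,k) ∈ {(0,0), (1,0)} is det [[0, 2], [-9, -28]] = 18 ≠ 0, so this unfolding has rank ≥ 2; CP rank is at least every unfolding rank, so rank(T) ≥ 2. (This is only a lower bound: in general the CP rank may exceed every unfolding rank, so we still need to exhibit 2 rank-1 terms summing to T.)
Upper bound — finding two terms. Write S_k = T[:,:,k] for the frontal slices: S₀ = [[0, 2, 0], [-9, -28, -27], [-3, -6, -9]], S₁ = [[0, -6, 0], [0, 3, 0], [0, -9, 0]], S₂ = [[0, 6, 0], [-3, -12, -9], [-1, 6, -3]].
If T = a₁ ∘ b₁ ∘ c₁ + a₂ ∘ b₂ ∘ c₂ then each S_k = c₁[k]·a₁b₁ᵀ + c₂[k]·a₂b₂ᵀ. S₀ and S₁ are linearly independent, so a₁b₁ᵀ and a₂b₂ᵀ must span the same plane of matrices: they are the rank-1 matrices of the form x·S₀ + y·S₁.
The 2×2 minor of x·S₀ + y·S₁ on rows {0,1}, columns {0,1} is 18·x² − 54·xy = 18·(x − 3·y)(x), vanishing at (x:y) = (3:1) and (0:1).
M₁ = 3·S₀ + S₁ = [[0, 0, 0], [-27, -81, -81], [-9, -27, -27]] = (-9)·[0, 3, 1][1, 3, 3]ᵀ and M₂ = S₁ = [[0, -6, 0], [0, 3, 0], [0, -9, 0]] = (-3)·[2, -1, 3][0, 1, 0]ᵀ, so take a₁ = [0, 3, 1], b₁ = [1, 3, 3], a₂ = [2, -1, 3], b₂ = [0, 1, 0].
Each slice is an integer combination of E₁ = a₁b₁ᵀ and E₂ = a₂b₂ᵀ: S₀ = −3·E₁ + E₂, S₁ = −3·E₂, S₂ = −E₁ + 3·E₂; reading off coefficients, c₁ = [-3, 0, -1] and c₂ = [1, -3, 3].
Hence T = [0, 3, 1] ∘ [1, 3, 3] ∘ [-3, 0, -1] + [2, -1, 3] ∘ [0, 1, 0] ∘ [1, -3, 3], so rank(T) ≤ 2.
These bounds meet, so rank(T) = 2.

2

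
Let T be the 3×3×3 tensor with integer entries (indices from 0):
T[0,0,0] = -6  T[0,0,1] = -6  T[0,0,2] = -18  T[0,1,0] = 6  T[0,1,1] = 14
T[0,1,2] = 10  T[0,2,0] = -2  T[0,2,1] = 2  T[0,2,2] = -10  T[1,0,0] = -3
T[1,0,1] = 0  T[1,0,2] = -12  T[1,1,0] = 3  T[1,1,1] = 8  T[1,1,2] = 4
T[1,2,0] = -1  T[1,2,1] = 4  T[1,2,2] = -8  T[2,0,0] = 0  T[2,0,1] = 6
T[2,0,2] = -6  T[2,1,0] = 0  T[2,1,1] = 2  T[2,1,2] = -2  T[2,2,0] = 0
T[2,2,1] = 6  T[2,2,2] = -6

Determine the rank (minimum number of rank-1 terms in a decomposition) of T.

Lower bound: the mode-2 unfolding of T (rows indexed by j, columns by (i,k) = (0,0), (0,1), (0,2), (1,0), (1,1), (1,2), (2,0), (2,1), (2,2)) is [[-6, -6, -18, -3, 0, -12, 0, 6, -6], [6, 14, 10, 3, 8, 4, 0, 2, -2], [-2, 2, -10, -1, 4, -8, 0, 6, -6]].
There the 2×2 minor on rows j ∈ {0, 1}, columns (i,k) ∈ {(0,0), (0,1)} is det [[-6, -6], [6, 14]] = -48 ≠ 0, so this unfolding has rank ≥ 2; CP rank is at least every unfolding rank, so rank(T) ≥ 2. (Flattening ranks never certify an upper bound on CP rank; for that we must actually write T with 2 rank-1 terms.)
Upper bound — finding two terms. Write S_k = T[:,:,k] for the frontal slices: S₀ = [[-6, 6, -2], [-3, 3, -1], [0, 0, 0]], S₁ = [[-6, 14, 2], [0, 8, 4], [6, 2, 6]], S₂ = [[-18, 10, -10], [-12, 4, -8], [-6, -2, -6]].
If T = a₁ (x) b₁ (x) c₁ + a₂ (x) b₂ (x) c₂ then each S_k = c₁[k]·a₁b₁ᵀ + c₂[k]·a₂b₂ᵀ. S₀ and S₁ are linearly independent, so a₁b₁ᵀ and a₂b₂ᵀ must span the same plane of matrices: they are the rank-1 matrices of the form x·S₀ + y·S₁.
The 2×2 minor of x·S₀ + y·S₁ on rows {0,1}, columns {0,1} is −24·xy − 48·y² = (-24)·(x + 2·y)(y), vanishing at (x:y) = (2:-1) and (1:0).
M₁ = 2·S₀ − S₁ = [[-6, -2, -6], [-6, -2, -6], [-6, -2, -6]] = (-2)·[1, 1, 1][3, 1, 3]ᵀ and M₂ = S₀ = [[-6, 6, -2], [-3, 3, -1], [0, 0, 0]] = −[2, 1, 0][3, -3, 1]ᵀ, so take a₁ = [1, 1, 1], b₁ = [3, 1, 3], a₂ = [2, 1, 0], b₂ = [3, -3, 1].
Each slice is an integer combination of E₁ = a₁b₁ᵀ and E₂ = a₂b₂ᵀ: S₀ = −E₂, S₁ = 2·E₁ − 2·E₂, S₂ = −2·E₁ − 2·E₂; reading off coefficients, c₁ = [0, 2, -2] and c₂ = [-1, -2, -2].
Hence T = [1, 1, 1] (x) [3, 1, 3] (x) [0, 2, -2] + [2, 1, 0] (x) [3, -3, 1] (x) [-1, -2, -2], so rank(T) ≤ 2.
These bounds meet, so rank(T) = 2.

2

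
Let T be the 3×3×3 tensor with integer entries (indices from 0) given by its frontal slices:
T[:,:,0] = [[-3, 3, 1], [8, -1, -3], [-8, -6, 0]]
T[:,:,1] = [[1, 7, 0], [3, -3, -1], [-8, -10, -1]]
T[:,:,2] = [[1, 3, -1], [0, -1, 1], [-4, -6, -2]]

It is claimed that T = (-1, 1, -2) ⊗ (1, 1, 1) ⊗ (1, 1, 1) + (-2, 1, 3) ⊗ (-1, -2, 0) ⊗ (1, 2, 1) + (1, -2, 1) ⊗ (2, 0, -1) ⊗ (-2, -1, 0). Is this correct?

Reconstruct entry (2,0,0) from the claimed factors: Σₗ aₗ[2]bₗ[0]cₗ[0] = (-2)·(1)·(1) + (3)·(-1)·(1) + (1)·(2)·(-2) = -9, but T[2,0,0] = -8. The claim is false.

No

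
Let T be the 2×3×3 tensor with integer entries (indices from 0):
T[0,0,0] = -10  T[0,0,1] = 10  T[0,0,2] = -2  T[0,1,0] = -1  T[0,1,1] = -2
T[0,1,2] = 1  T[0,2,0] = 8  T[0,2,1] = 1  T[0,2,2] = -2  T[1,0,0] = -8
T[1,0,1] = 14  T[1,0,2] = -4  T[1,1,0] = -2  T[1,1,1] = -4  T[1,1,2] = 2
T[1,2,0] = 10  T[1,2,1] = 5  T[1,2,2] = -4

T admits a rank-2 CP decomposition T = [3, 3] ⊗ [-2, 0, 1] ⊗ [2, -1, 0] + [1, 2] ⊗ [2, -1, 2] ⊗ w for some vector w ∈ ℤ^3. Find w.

Subtract the known terms from T to get the rank-1 residual R = [1, 2] ⊗ [2, -1, 2] ⊗ w, so R[i,j,k] = a[i]·b[j]·w[k]. Pick indices with nonzero a[0]·b[0] = (1)·(2) = 2. Only the fibre through (0,0,·) is needed: R[0,0,:] = T[0,0,:] − Σₗ aₗ[0]bₗ[0]cₗ = [-10, 10, -2] − (3)·(-2)·[2, -1, 0] = [2, 4, -2]. Then w[k] = R[0,0,k] / 2 for each k, giving w = [2, 4, -2] / 2 = [1, 2, -1].

w = [1, 2, -1]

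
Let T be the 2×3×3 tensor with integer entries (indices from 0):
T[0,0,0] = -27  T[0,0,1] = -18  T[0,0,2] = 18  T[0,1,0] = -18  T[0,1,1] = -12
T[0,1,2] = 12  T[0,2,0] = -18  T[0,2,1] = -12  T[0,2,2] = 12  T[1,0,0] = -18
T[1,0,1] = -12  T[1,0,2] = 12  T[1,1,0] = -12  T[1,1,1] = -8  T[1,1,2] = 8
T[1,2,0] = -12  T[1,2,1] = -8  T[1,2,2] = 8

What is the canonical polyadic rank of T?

1

Lower bound: T ≠ 0 (e.g. T[0,0,0] = -27), so rank(T) ≥ 1.
Upper bound: if T = a (x) b (x) c then every fibre of T is a multiple of the corresponding factor, so read the factors off the fibres through the nonzero entry T[0,0,0] = -27.
The mode-1 fibre T[:,0,0] = [-27, -18] gives a = (3, 2) (primitive direction); the mode-2 fibre T[0,:,0] = [-27, -18, -18] gives b = (3, 2, 2); then c[k] = T[0,0,k] / (a[0]·b[0]) = [-27, -18, 18] / 9 = (-3, -2, 2).
Expanding (3, 2) (x) (3, 2, 2) (x) (-3, -2, 2) reproduces all 18 entries of T, so T = (3, 2) (x) (3, 2, 2) (x) (-3, -2, 2) and rank(T) ≤ 1.
These bounds meet, so rank(T) = 1.
Check entry T[0,2,2] = 12: (3)·(2)·(2) = 12.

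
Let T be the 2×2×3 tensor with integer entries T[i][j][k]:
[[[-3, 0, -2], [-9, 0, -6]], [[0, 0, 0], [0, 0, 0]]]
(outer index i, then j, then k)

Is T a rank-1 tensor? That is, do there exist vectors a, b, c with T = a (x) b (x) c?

Yes

The mode-1 fibre T[:,0,0] = [-3, 0] gives a = [1, 0] (primitive direction); the mode-2 fibre T[0,:,0] = [-3, -9] gives b = [1, 3]; then c[k] = T[0,0,k] / (a[0]·b[0]) = [-3, 0, -2] / 1 = [-3, 0, -2].
Expanding [1, 0] (x) [1, 3] (x) [-3, 0, -2] reproduces all 12 entries of T, so T = [1, 0] (x) [1, 3] (x) [-3, 0, -2] and rank(T) ≤ 1.
Equivalently every frontal slice T[:,:,k] is c[k] times the rank-1 matrix [1, 0] (x) [1, 3]. So T has rank 1 (it is nonzero).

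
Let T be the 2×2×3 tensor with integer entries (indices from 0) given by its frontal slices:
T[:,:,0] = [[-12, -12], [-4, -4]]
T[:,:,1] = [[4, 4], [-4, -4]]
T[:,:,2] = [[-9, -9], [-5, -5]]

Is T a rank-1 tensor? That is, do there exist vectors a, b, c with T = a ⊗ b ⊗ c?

No

The mode-1 unfolding of T (rows indexed by i, columns by (j,k) = (0,0), (0,1), (0,2), (1,0), (1,1), (1,2)) is [[-12, 4, -9, -12, 4, -9], [-4, -4, -5, -4, -4, -5]].
There the 2×2 minor on rows i ∈ {0, 1}, columns (j,k) ∈ {(0,0), (0,1)} is det [[-12, 4], [-4, -4]] = 64 ≠ 0, so this unfolding has rank ≥ 2; CP rank is at least every unfolding rank, so rank(T) ≥ 2.
In particular rank(T) ≥ 2 > 1, so T is not rank-1.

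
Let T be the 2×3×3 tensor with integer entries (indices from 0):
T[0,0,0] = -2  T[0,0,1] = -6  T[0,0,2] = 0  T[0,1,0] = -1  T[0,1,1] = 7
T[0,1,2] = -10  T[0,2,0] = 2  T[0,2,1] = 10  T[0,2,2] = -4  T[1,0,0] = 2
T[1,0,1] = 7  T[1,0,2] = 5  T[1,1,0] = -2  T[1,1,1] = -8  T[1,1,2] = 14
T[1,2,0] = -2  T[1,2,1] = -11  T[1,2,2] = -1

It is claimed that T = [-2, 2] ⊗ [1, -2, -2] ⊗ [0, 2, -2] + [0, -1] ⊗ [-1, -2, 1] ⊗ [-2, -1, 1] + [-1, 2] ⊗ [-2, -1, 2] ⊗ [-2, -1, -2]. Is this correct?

Reconstruct entry (0,0,0) from the claimed factors: Σₗ aₗ[0]bₗ[0]cₗ[0] = (-2)·(1)·(0) + (0)·(-1)·(-2) + (-1)·(-2)·(-2) = -4, but T[0,0,0] = -2. The claim is false.

No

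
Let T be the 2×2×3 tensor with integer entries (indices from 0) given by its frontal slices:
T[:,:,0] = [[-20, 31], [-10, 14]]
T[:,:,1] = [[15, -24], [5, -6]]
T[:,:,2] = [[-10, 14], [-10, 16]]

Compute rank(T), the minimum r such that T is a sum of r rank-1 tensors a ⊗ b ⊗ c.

Lower bound: the mode-2 unfolding of T (rows indexed by j, columns by (i,k) = (0,0), (0,1), (0,2), (1,0), (1,1), (1,2)) is [[-20, 15, -10, -10, 5, -10], [31, -24, 14, 14, -6, 16]].
There the 2×2 minor on rows j ∈ {0, 1}, columns (i,k) ∈ {(0,0), (0,1)} is det [[-20, 15], [31, -24]] = 15 ≠ 0, so this unfolding has rank ≥ 2; CP rank is at least every unfolding rank, so rank(T) ≥ 2. (Unfolding ranks only ever bound the CP rank from below — rank(T) can be strictly larger than all of them — so the matching upper bound has to come from an explicit 2-term decomposition.)
Upper bound — finding two terms. Write S_k = T[:,:,k] for the frontal slices: S₀ = [[-20, 31], [-10, 14]], S₁ = [[15, -24], [5, -6]], S₂ = [[-10, 14], [-10, 16]].
If T = a₁ ⊗ b₁ ⊗ c₁ + a₂ ⊗ b₂ ⊗ c₂ then each S_k = c₁[k]·a₁b₁ᵀ + c₂[k]·a₂b₂ᵀ. S₀ and S₁ are linearly independent, so a₁b₁ᵀ and a₂b₂ᵀ must span the same plane of matrices: they are the rank-1 matrices of the form x·S₀ + y·S₁.
det(x·S₀ + y·S₁) is 30·x² − 65·xy + 30·y² = 5·(2·x − 3·y)(3·x − 2·y), vanishing at (x:y) = (3:2) and (2:3).
M₁ = 3·S₀ + 2·S₁ = [[-30, 45], [-20, 30]] = (-5)·[3, 2][2, -3]ᵀ and M₂ = 2·S₀ + 3·S₁ = [[5, -10], [-5, 10]] = 5·[1, -1][1, -2]ᵀ, so take a₁ = [3, 2], b₁ = [2, -3], a₂ = [1, -1], b₂ = [1, -2].
Each slice is an integer combination of E₁ = a₁b₁ᵀ and E₂ = a₂b₂ᵀ: S₀ = −3·E₁ − 2·E₂, S₁ = 2·E₁ + 3·E₂, S₂ = −2·E₁ + 2·E₂; reading off coefficients, c₁ = [-3, 2, -2] and c₂ = [-2, 3, 2].
Hence T = [3, 2] ⊗ [2, -3] ⊗ [-3, 2, -2] + [1, -1] ⊗ [1, -2] ⊗ [-2, 3, 2], so rank(T) ≤ 2.
These bounds meet, so rank(T) = 2.
Check entry T[0,0,2] = -10: (3)·(2)·(-2) + (1)·(1)·(2) = -10.

2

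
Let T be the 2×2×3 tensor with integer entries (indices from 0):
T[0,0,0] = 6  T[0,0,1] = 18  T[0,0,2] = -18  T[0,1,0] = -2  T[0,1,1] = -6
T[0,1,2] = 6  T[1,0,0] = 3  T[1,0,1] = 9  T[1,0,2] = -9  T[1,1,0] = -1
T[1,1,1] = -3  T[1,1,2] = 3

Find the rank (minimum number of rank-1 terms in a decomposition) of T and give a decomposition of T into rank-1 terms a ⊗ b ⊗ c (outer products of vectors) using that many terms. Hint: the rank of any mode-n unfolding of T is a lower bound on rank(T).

rank(T) = 1

Lower bound: T ≠ 0 (e.g. T[0,0,0] = 6), so rank(T) ≥ 1.
Upper bound: the mode-1 fibre T[:,0,0] = [6, 3] gives a = (2, 1) (primitive direction); the mode-2 fibre T[0,:,0] = [6, -2] gives b = (3, -1); then c[k] = T[0,0,k] / (a[0]·b[0]) = [6, 18, -18] / 6 = (1, 3, -3).
Expanding (2, 1) ⊗ (3, -1) ⊗ (1, 3, -3) reproduces all 12 entries of T, so T = (2, 1) ⊗ (3, -1) ⊗ (1, 3, -3) and rank(T) ≤ 1.
These bounds meet, so rank(T) = 1.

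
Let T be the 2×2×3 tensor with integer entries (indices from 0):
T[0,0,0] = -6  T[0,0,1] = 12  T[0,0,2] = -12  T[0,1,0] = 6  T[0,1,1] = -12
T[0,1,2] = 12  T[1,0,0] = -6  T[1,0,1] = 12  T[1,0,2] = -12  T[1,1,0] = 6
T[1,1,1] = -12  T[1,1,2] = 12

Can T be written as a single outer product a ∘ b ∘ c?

Yes

If T = a ∘ b ∘ c then every fibre of T is a multiple of the corresponding factor, so read the factors off the fibres through the nonzero entry T[0,0,0] = -6.
The mode-1 fibre T[:,0,0] = [-6, -6] gives a = [1, 1] (primitive direction); the mode-2 fibre T[0,:,0] = [-6, 6] gives b = [1, -1]; then c[k] = T[0,0,k] / (a[0]·b[0]) = [-6, 12, -12] / 1 = [-6, 12, -12].
Expanding [1, 1] ∘ [1, -1] ∘ [-6, 12, -12] reproduces all 12 entries of T, so T = [1, 1] ∘ [1, -1] ∘ [-6, 12, -12] and rank(T) ≤ 1.
Equivalently every frontal slice T[:,:,k] is c[k] times the rank-1 matrix [1, 1] ∘ [1, -1]. So T has rank 1 (it is nonzero).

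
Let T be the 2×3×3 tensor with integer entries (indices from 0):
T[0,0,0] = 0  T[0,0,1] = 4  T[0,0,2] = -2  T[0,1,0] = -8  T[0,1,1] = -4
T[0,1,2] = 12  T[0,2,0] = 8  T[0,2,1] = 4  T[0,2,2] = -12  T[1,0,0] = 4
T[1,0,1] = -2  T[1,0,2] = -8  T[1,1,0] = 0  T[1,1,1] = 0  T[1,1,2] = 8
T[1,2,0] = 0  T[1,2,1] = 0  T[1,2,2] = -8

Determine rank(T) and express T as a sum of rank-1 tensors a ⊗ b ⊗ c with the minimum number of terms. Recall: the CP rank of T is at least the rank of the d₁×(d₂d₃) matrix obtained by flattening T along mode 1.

rank(T) = 3

Lower bound: the mode-3 unfolding of T (rows indexed by k, columns by (i,j) = (0,0), (0,1), (0,2), (1,0), (1,1), (1,2)) is [[0, -8, 8, 4, 0, 0], [4, -4, 4, -2, 0, 0], [-2, 12, -12, -8, 8, -8]].
There the 3×3 minor on rows k ∈ {0, 1, 2}, columns (i,j) ∈ {(0,0), (0,1), (1,0)} is det [[0, -8, 4], [4, -4, -2], [-2, 12, -8]] = -128 ≠ 0, so this unfolding has rank ≥ 3; CP rank is at least every unfolding rank, so rank(T) ≥ 3. (This is only a lower bound: in general the CP rank may exceed every unfolding rank, so we still need to exhibit 3 rank-1 terms summing to T.)
Upper bound: T is a sum of 3 rank-1 terms, T = [1, -1] ⊗ [1, 0, 0] ⊗ [-4, 2, 4] + [1, 0] ⊗ [1, -2, 2] ⊗ [4, 2, -4] + [1, 2] ⊗ [1, -2, 2] ⊗ [0, 0, -2] (one valid choice — decompositions are not unique — normalised so each a, b is primitive with positive first nonzero entry; check it by expanding all entries), so rank(T) ≤ 3.
These bounds meet, so rank(T) = 3.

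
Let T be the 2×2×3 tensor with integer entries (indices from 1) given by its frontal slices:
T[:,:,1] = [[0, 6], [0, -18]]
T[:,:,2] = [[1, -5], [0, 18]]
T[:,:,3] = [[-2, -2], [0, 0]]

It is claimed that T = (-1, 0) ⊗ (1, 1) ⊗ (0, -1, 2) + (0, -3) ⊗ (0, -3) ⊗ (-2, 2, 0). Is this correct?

No

Reconstruct entry (1,2,1) from the claimed factors: Σₗ aₗ[1]bₗ[2]cₗ[1] = (-1)·(1)·(0) + (0)·(-3)·(-2) = 0, but T[1,2,1] = 6. The claim is false.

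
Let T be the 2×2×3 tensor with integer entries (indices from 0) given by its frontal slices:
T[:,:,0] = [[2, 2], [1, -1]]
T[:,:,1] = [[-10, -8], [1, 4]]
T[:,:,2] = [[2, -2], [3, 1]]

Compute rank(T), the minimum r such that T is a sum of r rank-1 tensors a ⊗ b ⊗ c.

3

Lower bound: the mode-3 unfolding of T (rows indexed by k, columns by (i,j) = (0,0), (0,1), (1,0), (1,1)) is [[2, 2, 1, -1], [-10, -8, 1, 4], [2, -2, 3, 1]].
There the 3×3 minor on rows k ∈ {0, 1, 2}, columns (i,j) ∈ {(0,0), (0,1), (1,0)} is det [[2, 2, 1], [-10, -8, 1], [2, -2, 3]] = 56 ≠ 0, so this unfolding has rank ≥ 3; CP rank is at least every unfolding rank, so rank(T) ≥ 3. (This is only a lower bound: in general the CP rank may exceed every unfolding rank, so we still need to exhibit 3 rank-1 terms summing to T.)
Upper bound: T is a sum of 3 rank-1 terms, T = (2, -1) ⊗ (1, 1) ⊗ (-1, -2, -1) + (2, -1) ⊗ (1, 2) ⊗ (1, -1, 0) + (2, 1) ⊗ (1, 0) ⊗ (1, -2, 2) (one valid choice — decompositions are not unique — normalised so each a, b is primitive with positive first nonzero entry; check it by expanding all entries), so rank(T) ≤ 3.
These bounds meet, so rank(T) = 3.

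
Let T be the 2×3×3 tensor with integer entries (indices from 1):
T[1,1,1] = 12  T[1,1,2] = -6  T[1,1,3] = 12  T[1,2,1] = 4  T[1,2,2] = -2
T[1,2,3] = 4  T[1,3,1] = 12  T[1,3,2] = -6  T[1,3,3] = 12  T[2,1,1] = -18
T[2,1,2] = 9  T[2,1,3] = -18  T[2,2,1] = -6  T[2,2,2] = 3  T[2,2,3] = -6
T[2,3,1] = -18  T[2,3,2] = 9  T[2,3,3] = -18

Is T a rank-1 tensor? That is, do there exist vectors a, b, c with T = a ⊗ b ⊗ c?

The mode-1 fibre T[:,1,1] = [12, -18] gives a = [2, -3] (primitive direction); the mode-2 fibre T[1,:,1] = [12, 4, 12] gives b = [3, 1, 3]; then c[k] = T[1,1,k] / (a[1]·b[1]) = [12, -6, 12] / 6 = [2, -1, 2].
Expanding [2, -3] ⊗ [3, 1, 3] ⊗ [2, -1, 2] reproduces all 18 entries of T, so T = [2, -3] ⊗ [3, 1, 3] ⊗ [2, -1, 2] and rank(T) ≤ 1.
Equivalently every frontal slice T[:,:,k] is c[k] times the rank-1 matrix [2, -3] ⊗ [3, 1, 3]. So T has rank 1 (it is nonzero).

Yes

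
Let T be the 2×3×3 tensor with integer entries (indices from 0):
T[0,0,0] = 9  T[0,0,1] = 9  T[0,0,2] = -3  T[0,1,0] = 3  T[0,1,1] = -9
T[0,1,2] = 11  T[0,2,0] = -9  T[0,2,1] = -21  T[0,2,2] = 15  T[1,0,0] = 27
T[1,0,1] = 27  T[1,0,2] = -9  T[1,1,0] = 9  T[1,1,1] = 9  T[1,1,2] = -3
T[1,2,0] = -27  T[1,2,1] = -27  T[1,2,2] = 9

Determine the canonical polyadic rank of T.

2

Lower bound: the mode-2 unfolding of T (rows indexed by j, columns by (i,k) = (0,0), (0,1), (0,2), (1,0), (1,1), (1,2)) is [[9, 9, -3, 27, 27, -9], [3, -9, 11, 9, 9, -3], [-9, -21, 15, -27, -27, 9]].
There the 2×2 minor on rows j ∈ {0, 1}, columns (i,k) ∈ {(0,0), (0,1)} is det [[9, 9], [3, -9]] = -108 ≠ 0, so this unfolding has rank ≥ 2; CP rank is at least every unfolding rank, so rank(T) ≥ 2. (This is only a lower bound: in general the CP rank may exceed every unfolding rank, so we still need to exhibit 2 rank-1 terms summing to T.)
Upper bound — finding two terms. Write S_k = T[:,:,k] for the frontal slices: S₀ = [[9, 3, -9], [27, 9, -27]], S₁ = [[9, -9, -21], [27, 9, -27]], S₂ = [[-3, 11, 15], [-9, -3, 9]].
If T = a₁ ⊗ b₁ ⊗ c₁ + a₂ ⊗ b₂ ⊗ c₂ then each S_k = c₁[k]·a₁b₁ᵀ + c₂[k]·a₂b₂ᵀ. S₀ and S₁ are linearly independent, so a₁b₁ᵀ and a₂b₂ᵀ must span the same plane of matrices: they are the rank-1 matrices of the form x·S₀ + y·S₁.
The 2×2 minor of x·S₀ + y·S₁ on rows {0,1}, columns {0,1} is 324·xy + 324·y² = 324·(y)(x + y), vanishing at (x:y) = (1:0) and (1:-1).
M₁ = S₀ = [[9, 3, -9], [27, 9, -27]] = 3·[1, 3][3, 1, -3]ᵀ and M₂ = S₀ − S₁ = [[0, 12, 12], [0, 0, 0]] = 12·[1, 0][0, 1, 1]ᵀ, so take a₁ = [1, 3], b₁ = [3, 1, -3], a₂ = [1, 0], b₂ = [0, 1, 1].
Each slice is an integer combination of E₁ = a₁b₁ᵀ and E₂ = a₂b₂ᵀ: S₀ = 3·E₁, S₁ = 3·E₁ − 12·E₂, S₂ = −E₁ + 12·E₂; reading off coefficients, c₁ = [3, 3, -1] and c₂ = [0, -12, 12].
Hence T = [1, 3] ⊗ [3, 1, -3] ⊗ [3, 3, -1] + [1, 0] ⊗ [0, 1, 1] ⊗ [0, -12, 12], so rank(T) ≤ 2.
These bounds meet, so rank(T) = 2.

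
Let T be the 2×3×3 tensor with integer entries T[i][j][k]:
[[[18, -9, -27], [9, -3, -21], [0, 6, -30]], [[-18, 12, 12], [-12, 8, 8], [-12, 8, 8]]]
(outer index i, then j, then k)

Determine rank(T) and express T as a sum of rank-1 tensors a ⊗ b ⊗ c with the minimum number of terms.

Lower bound: the mode-2 unfolding of T (rows indexed by j, columns by (i,k) = (0,0), (0,1), (0,2), (1,0), (1,1), (1,2)) is [[18, -9, -27, -18, 12, 12], [9, -3, -21, -12, 8, 8], [0, 6, -30, -12, 8, 8]].
There the 2×2 minor on rows j ∈ {0, 1}, columns (i,k) ∈ {(0,0), (0,1)} is det [[18, -9], [9, -3]] = 27 ≠ 0, so this unfolding has rank ≥ 2; CP rank is at least every unfolding rank, so rank(T) ≥ 2. (Flattening ranks never certify an upper bound on CP rank; for that we must actually write T with 2 rank-1 terms.)
Upper bound — finding two terms. Write S_k = T[:,:,k] for the frontal slices: S₀ = [[18, 9, 0], [-18, -12, -12]], S₁ = [[-9, -3, 6], [12, 8, 8]], S₂ = [[-27, -21, -30], [12, 8, 8]].
If T = a₁ ⊗ b₁ ⊗ c₁ + a₂ ⊗ b₂ ⊗ c₂ then each S_k = c₁[k]·a₁b₁ᵀ + c₂[k]·a₂b₂ᵀ. S₀ and S₁ are linearly independent, so a₁b₁ᵀ and a₂b₂ᵀ must span the same plane of matrices: they are the rank-1 matrices of the form x·S₀ + y·S₁.
The 2×2 minor of x·S₀ + y·S₁ on rows {0,1}, columns {0,1} is −54·x² + 90·xy − 36·y² = (-18)·(3·x − 2·y)(x − y), vanishing at (x:y) = (2:3) and (1:1).
M₁ = 2·S₀ + 3·S₁ = [[9, 9, 18], [0, 0, 0]] = 9·[1, 0][1, 1, 2]ᵀ and M₂ = S₀ + S₁ = [[9, 6, 6], [-6, -4, -4]] = [3, -2][3, 2, 2]ᵀ, so take a₁ = [1, 0], b₁ = [1, 1, 2], a₂ = [3, -2], b₂ = [3, 2, 2].
Each slice is an integer combination of E₁ = a₁b₁ᵀ and E₂ = a₂b₂ᵀ: S₀ = −9·E₁ + 3·E₂, S₁ = 9·E₁ − 2·E₂, S₂ = −9·E₁ − 2·E₂; reading off coefficients, c₁ = [-9, 9, -9] and c₂ = [3, -2, -2].
Hence T = [1, 0] ⊗ [1, 1, 2] ⊗ [-9, 9, -9] + [3, -2] ⊗ [3, 2, 2] ⊗ [3, -2, -2], so rank(T) ≤ 2.
These bounds meet, so rank(T) = 2.

rank(T) = 2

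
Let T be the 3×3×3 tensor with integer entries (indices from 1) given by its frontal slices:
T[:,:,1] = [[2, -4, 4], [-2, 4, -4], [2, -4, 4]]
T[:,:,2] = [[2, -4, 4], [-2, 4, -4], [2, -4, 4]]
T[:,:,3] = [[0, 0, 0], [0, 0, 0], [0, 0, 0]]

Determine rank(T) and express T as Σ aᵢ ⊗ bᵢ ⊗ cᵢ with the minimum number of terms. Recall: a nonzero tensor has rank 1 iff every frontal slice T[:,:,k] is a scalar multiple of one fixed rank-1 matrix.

Lower bound: T ≠ 0 (e.g. T[1,1,1] = 2), so rank(T) ≥ 1.
Upper bound: if T = a ⊗ b ⊗ c then every fibre of T is a multiple of the corresponding factor, so read the factors off the fibres through the nonzero entry T[1,1,1] = 2.
The mode-1 fibre T[:,1,1] = [2, -2, 2] gives a = [1, -1, 1] (primitive direction); the mode-2 fibre T[1,:,1] = [2, -4, 4] gives b = [1, -2, 2]; then c[k] = T[1,1,k] / (a[1]·b[1]) = [2, 2, 0] / 1 = [2, 2, 0].
Expanding [1, -1, 1] ⊗ [1, -2, 2] ⊗ [2, 2, 0] reproduces all 27 entries of T, so T = [1, -1, 1] ⊗ [1, -2, 2] ⊗ [2, 2, 0] and rank(T) ≤ 1.
These bounds meet, so rank(T) = 1.
Check entry T[3,3,1] = 4: (1)·(2)·(2) = 4.

rank(T) = 1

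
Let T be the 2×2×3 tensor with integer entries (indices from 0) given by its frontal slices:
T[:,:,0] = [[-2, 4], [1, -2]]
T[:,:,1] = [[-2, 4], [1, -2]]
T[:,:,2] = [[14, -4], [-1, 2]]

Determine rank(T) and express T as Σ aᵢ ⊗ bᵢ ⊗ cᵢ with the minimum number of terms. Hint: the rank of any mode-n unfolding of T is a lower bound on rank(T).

Lower bound: the mode-3 unfolding of T (rows indexed by k, columns by (i,j) = (0,0), (0,1), (1,0), (1,1)) is [[-2, 4, 1, -2], [-2, 4, 1, -2], [14, -4, -1, 2]].
There the 2×2 minor on rows k ∈ {0, 2}, columns (i,j) ∈ {(0,0), (0,1)} is det [[-2, 4], [14, -4]] = -48 ≠ 0, so this unfolding has rank ≥ 2; CP rank is at least every unfolding rank, so rank(T) ≥ 2. (Unfolding ranks only ever bound the CP rank from below — rank(T) can be strictly larger than all of them — so the matching upper bound has to come from an explicit 2-term decomposition.)
Upper bound — finding two terms. Write S_k = T[:,:,k] for the frontal slices: S₀ = [[-2, 4], [1, -2]], S₁ = [[-2, 4], [1, -2]], S₂ = [[14, -4], [-1, 2]].
If T = a₁ ⊗ b₁ ⊗ c₁ + a₂ ⊗ b₂ ⊗ c₂ then each S_k = c₁[k]·a₁b₁ᵀ + c₂[k]·a₂b₂ᵀ. S₀ and S₂ are linearly independent, so a₁b₁ᵀ and a₂b₂ᵀ must span the same plane of matrices: they are the rank-1 matrices of the form x·S₀ + y·S₂.
det(x·S₀ + y·S₂) is −24·xy + 24·y² = (-24)·(x − y)(y), vanishing at (x:y) = (1:1) and (1:0).
M₁ = S₀ + S₂ = [[12, 0], [0, 0]] = 12·[1, 0][1, 0]ᵀ and M₂ = S₀ = [[-2, 4], [1, -2]] = −[2, -1][1, -2]ᵀ, so take a₁ = [1, 0], b₁ = [1, 0], a₂ = [2, -1], b₂ = [1, -2].
Each slice is an integer combination of E₁ = a₁b₁ᵀ and E₂ = a₂b₂ᵀ: S₀ = −E₂, S₁ = −E₂, S₂ = 12·E₁ + E₂; reading off coefficients, c₁ = [0, 0, 12] and c₂ = [-1, -1, 1].
Hence T = [1, 0] ⊗ [1, 0] ⊗ [0, 0, 12] + [2, -1] ⊗ [1, -2] ⊗ [-1, -1, 1], so rank(T) ≤ 2.
These bounds meet, so rank(T) = 2.

rank(T) = 2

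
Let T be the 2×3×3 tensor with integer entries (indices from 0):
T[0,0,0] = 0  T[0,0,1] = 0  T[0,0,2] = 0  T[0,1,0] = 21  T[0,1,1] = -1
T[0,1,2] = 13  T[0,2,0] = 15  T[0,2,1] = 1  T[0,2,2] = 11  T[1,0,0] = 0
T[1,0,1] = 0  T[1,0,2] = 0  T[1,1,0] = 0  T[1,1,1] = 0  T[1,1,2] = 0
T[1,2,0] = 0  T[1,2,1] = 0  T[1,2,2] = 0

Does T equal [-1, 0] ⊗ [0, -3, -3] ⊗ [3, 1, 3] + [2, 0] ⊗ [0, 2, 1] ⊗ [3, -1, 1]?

Yes

Reconstruct entrywise from the claimed factors. For example, T[1,1,1] = 0 and Σₗ aₗ[1]bₗ[1]cₗ[1] = (0)·(-3)·(1) + (0)·(2)·(-1) = 0; checking all 18 entries, every one matches. The claim holds.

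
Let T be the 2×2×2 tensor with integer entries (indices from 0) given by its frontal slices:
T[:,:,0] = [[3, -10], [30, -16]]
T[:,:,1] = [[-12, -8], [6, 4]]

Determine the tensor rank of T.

2

Lower bound: the mode-1 unfolding of T (rows indexed by i, columns by (j,k) = (0,0), (0,1), (1,0), (1,1)) is [[3, -12, -10, -8], [30, 6, -16, 4]].
There the 2×2 minor on rows i ∈ {0, 1}, columns (j,k) ∈ {(0,0), (0,1)} is det [[3, -12], [30, 6]] = 378 ≠ 0, so this unfolding has rank ≥ 2; CP rank is at least every unfolding rank, so rank(T) ≥ 2. (This is only a lower bound: in general the CP rank may exceed every unfolding rank, so we still need to exhibit 2 rank-1 terms summing to T.)
Upper bound — finding two terms. Write S_k = T[:,:,k] for the frontal slices: S₀ = [[3, -10], [30, -16]], S₁ = [[-12, -8], [6, 4]].
If T = a₁ ⊗ b₁ ⊗ c₁ + a₂ ⊗ b₂ ⊗ c₂ then each S_k = c₁[k]·a₁b₁ᵀ + c₂[k]·a₂b₂ᵀ. S₀ and S₁ are linearly independent, so a₁b₁ᵀ and a₂b₂ᵀ must span the same plane of matrices: they are the rank-1 matrices of the form x·S₀ + y·S₁.
det(x·S₀ + y·S₁) is 252·x² + 504·xy = 252·(x + 2·y)(x), vanishing at (x:y) = (2:-1) and (0:1).
M₁ = 2·S₀ − S₁ = [[18, -12], [54, -36]] = 6·[1, 3][3, -2]ᵀ and M₂ = S₁ = [[-12, -8], [6, 4]] = (-2)·[2, -1][3, 2]ᵀ, so take a₁ = [1, 3], b₁ = [3, -2], a₂ = [2, -1], b₂ = [3, 2].
Each slice is an integer combination of E₁ = a₁b₁ᵀ and E₂ = a₂b₂ᵀ: S₀ = 3·E₁ − E₂, S₁ = −2·E₂; reading off coefficients, c₁ = [3, 0] and c₂ = [-1, -2].
Hence T = [1, 3] ⊗ [3, -2] ⊗ [3, 0] + [2, -1] ⊗ [3, 2] ⊗ [-1, -2], so rank(T) ≤ 2.
These bounds meet, so rank(T) = 2.
Check entry T[0,1,1] = -8: (1)·(-2)·(0) + (2)·(2)·(-2) = -8.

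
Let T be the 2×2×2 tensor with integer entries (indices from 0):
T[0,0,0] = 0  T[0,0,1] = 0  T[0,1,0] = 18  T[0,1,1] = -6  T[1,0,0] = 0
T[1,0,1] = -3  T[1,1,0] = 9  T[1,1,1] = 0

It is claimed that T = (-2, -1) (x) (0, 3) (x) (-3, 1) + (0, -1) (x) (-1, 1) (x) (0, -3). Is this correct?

Yes

Reconstruct entrywise from the claimed factors. For example, T[0,1,0] = 18 and Σₗ aₗ[0]bₗ[1]cₗ[0] = (-2)·(3)·(-3) + (0)·(1)·(0) = 18; checking all 8 entries, every one matches. The claim holds.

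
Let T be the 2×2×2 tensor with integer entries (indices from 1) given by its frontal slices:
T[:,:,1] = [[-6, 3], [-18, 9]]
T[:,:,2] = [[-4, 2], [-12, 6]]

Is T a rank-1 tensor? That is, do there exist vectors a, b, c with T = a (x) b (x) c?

The mode-1 fibre T[:,1,1] = [-6, -18] gives a = [1, 3] (primitive direction); the mode-2 fibre T[1,:,1] = [-6, 3] gives b = [2, -1]; then c[k] = T[1,1,k] / (a[1]·b[1]) = [-6, -4] / 2 = [-3, -2].
Expanding [1, 3] (x) [2, -1] (x) [-3, -2] reproduces all 8 entries of T, so T = [1, 3] (x) [2, -1] (x) [-3, -2] and rank(T) ≤ 1.
Equivalently every frontal slice T[:,:,k] is c[k] times the rank-1 matrix [1, 3] (x) [2, -1]. So T has rank 1 (it is nonzero).

Yes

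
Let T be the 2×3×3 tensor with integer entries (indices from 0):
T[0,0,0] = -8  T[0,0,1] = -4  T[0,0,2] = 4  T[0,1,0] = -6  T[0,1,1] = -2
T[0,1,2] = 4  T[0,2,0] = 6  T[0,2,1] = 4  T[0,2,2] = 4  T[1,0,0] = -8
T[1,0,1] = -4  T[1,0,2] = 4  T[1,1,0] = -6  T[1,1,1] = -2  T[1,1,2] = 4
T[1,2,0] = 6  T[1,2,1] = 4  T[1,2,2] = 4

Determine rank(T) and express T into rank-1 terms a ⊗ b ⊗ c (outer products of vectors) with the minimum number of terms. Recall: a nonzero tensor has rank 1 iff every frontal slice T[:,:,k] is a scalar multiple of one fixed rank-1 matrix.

rank(T) = 3

Lower bound: in the mode-2 unfolding of T (rows indexed by j, columns by (i,k)) the 3×3 minor on rows j ∈ {0, 1, 2}, columns (i,k) ∈ {(0,0), (0,1), (0,2)} is det [[-8, -4, 4], [-6, -2, 4], [6, 4, 4]] = -48 ≠ 0, so that unfolding has rank ≥ 3 and hence rank(T) ≥ 3 (CP rank is at least every unfolding rank, though it can be larger).
Upper bound: T is a sum of 3 rank-1 terms, T = (1, 1) ⊗ (0, 1, 1) ⊗ (2, 2, 0) + (1, 1) ⊗ (1, 1, 1) ⊗ (0, 0, 4) + (1, 1) ⊗ (2, 2, -1) ⊗ (-4, -2, 0) (written with every a and b primitive with positive leading entry and the scale carried by c; CP decompositions are not unique, and this one is verified by expanding entrywise), so rank(T) ≤ 3.
These bounds meet, so rank(T) = 3.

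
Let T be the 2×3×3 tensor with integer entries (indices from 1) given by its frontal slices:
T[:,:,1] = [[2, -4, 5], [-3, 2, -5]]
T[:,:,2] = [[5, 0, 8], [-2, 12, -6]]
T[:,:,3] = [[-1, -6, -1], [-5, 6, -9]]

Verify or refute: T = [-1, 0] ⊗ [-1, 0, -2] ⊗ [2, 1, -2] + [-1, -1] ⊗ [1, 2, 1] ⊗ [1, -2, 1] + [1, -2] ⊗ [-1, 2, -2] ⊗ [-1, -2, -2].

Reconstruct entrywise from the claimed factors. For example, T[1,2,3] = -6 and Σₗ aₗ[1]bₗ[2]cₗ[3] = (-1)·(0)·(-2) + (-1)·(2)·(1) + (1)·(2)·(-2) = -6; checking all 18 entries, every one matches. The claim holds.

Yes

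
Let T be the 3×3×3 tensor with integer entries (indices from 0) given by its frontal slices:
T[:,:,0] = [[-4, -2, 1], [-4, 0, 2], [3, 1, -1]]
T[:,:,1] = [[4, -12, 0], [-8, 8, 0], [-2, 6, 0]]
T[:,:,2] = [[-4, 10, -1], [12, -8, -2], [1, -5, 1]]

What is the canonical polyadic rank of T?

3

Lower bound: the mode-2 unfolding of T (rows indexed by j, columns by (i,k) = (0,0), (0,1), (0,2), (1,0), (1,1), (1,2), (2,0), (2,1), (2,2)) is [[-4, 4, -4, -4, -8, 12, 3, -2, 1], [-2, -12, 10, 0, 8, -8, 1, 6, -5], [1, 0, -1, 2, 0, -2, -1, 0, 1]].
There the 3×3 minor on rows j ∈ {0, 1, 2}, columns (i,k) ∈ {(0,0), (0,1), (0,2)} is det [[-4, 4, -4], [-2, -12, 10], [1, 0, -1]] = -64 ≠ 0, so this unfolding has rank ≥ 3; CP rank is at least every unfolding rank, so rank(T) ≥ 3. (Unfolding ranks only ever bound the CP rank from below — rank(T) can be strictly larger than all of them — so the matching upper bound has to come from an explicit 3-term decomposition.)
Upper bound: T is a sum of 3 rank-1 terms, T = [1, 2, -1] ∘ [2, 0, -1] ∘ [-1, 0, 1] + [2, -2, -1] ∘ [1, -1, 0] ∘ [0, 4, -4] + [2, 0, -1] ∘ [1, 1, 0] ∘ [-1, -2, 1] (one valid choice — decompositions are not unique — normalised so each a, b is primitive with positive first nonzero entry; check it by expanding all entries), so rank(T) ≤ 3.
These bounds meet, so rank(T) = 3.
Check entry T[0,0,1] = 4: (1)·(2)·(0) + (2)·(1)·(4) + (2)·(1)·(-2) = 4.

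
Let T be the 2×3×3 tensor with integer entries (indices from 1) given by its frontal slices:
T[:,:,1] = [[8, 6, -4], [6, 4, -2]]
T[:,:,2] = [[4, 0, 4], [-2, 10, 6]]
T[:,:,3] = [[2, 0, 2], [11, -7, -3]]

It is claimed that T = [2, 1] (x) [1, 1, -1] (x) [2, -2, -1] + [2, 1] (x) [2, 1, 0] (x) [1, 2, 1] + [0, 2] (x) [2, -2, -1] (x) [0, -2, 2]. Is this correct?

No

Reconstruct entry (2,1,1) from the claimed factors: Σₗ aₗ[2]bₗ[1]cₗ[1] = (1)·(1)·(2) + (1)·(2)·(1) + (2)·(2)·(0) = 4, but T[2,1,1] = 6. The claim is false.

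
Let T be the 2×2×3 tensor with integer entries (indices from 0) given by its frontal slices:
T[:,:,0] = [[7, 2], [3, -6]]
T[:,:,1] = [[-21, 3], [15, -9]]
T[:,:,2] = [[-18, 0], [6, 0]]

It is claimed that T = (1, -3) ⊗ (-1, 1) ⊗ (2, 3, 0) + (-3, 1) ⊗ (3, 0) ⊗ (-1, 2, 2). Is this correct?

Reconstruct entrywise from the claimed factors. For example, T[0,1,0] = 2 and Σₗ aₗ[0]bₗ[1]cₗ[0] = (1)·(1)·(2) + (-3)·(0)·(-1) = 2; checking all 12 entries, every one matches. The claim holds.

Yes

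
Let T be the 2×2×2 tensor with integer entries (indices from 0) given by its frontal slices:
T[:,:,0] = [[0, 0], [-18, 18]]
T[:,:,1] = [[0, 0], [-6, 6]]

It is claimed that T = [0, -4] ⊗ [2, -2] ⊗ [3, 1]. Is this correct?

No

Reconstruct entry (1,0,0) from the claimed factors: Σₗ aₗ[1]bₗ[0]cₗ[0] = (-4)·(2)·(3) = -24, but T[1,0,0] = -18. The claim is false.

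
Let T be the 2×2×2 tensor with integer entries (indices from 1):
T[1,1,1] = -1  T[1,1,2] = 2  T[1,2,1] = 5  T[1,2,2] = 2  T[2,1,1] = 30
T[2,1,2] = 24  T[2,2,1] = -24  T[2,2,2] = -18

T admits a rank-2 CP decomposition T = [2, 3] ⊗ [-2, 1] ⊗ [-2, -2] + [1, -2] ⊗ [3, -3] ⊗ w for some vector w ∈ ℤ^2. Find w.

Subtract the known terms from T to get the rank-1 residual R = [1, -2] ⊗ [3, -3] ⊗ w, so R[i,j,k] = a[i]·b[j]·w[k]. Pick indices with nonzero a[1]·b[1] = (1)·(3) = 3. Only the fibre through (1,1,·) is needed: R[1,1,:] = T[1,1,:] − Σₗ aₗ[1]bₗ[1]cₗ = [-1, 2] − (2)·(-2)·[-2, -2] = [-9, -6]. Then w[k] = R[1,1,k] / 3 for each k, giving w = [-9, -6] / 3 = [-3, -2].

w = [-3, -2]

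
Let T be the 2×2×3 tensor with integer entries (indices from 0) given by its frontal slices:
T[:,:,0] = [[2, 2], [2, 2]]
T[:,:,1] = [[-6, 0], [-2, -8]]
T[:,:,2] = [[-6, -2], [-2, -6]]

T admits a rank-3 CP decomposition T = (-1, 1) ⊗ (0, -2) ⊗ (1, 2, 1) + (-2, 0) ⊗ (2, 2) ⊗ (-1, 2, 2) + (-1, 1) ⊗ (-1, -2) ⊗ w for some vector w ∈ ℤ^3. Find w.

Subtract the known terms from T to get the rank-1 residual R = (-1, 1) ⊗ (-1, -2) ⊗ w, so R[i,j,k] = a[i]·b[j]·w[k]. Pick indices with nonzero a[0]·b[0] = (-1)·(-1) = 1. Only the fibre through (0,0,·) is needed: R[0,0,:] = T[0,0,:] − Σₗ aₗ[0]bₗ[0]cₗ = [2, -6, -6] − (-1)·(0)·(1, 2, 1) − (-2)·(2)·(-1, 2, 2) = [-2, 2, 2]. Then w[k] = R[0,0,k] / 1 for each k, giving w = [-2, 2, 2] / 1 = (-2, 2, 2).

w = (-2, 2, 2)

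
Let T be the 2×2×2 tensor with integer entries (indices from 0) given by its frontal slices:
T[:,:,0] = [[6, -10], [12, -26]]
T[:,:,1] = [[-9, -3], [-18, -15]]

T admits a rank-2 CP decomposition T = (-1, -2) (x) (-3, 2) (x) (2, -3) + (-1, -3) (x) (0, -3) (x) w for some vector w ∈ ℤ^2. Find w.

w = (-2, -3)

Subtract the known terms from T to get the rank-1 residual R = (-1, -3) (x) (0, -3) (x) w, so R[i,j,k] = a[i]·b[j]·w[k]. Pick indices with nonzero a[0]·b[1] = (-1)·(-3) = 3. Only the fibre through (0,1,·) is needed: R[0,1,:] = T[0,1,:] − Σₗ aₗ[0]bₗ[1]cₗ = [-10, -3] − (-1)·(2)·(2, -3) = [-6, -9]. Then w[k] = R[0,1,k] / 3 for each k, giving w = [-6, -9] / 3 = (-2, -3).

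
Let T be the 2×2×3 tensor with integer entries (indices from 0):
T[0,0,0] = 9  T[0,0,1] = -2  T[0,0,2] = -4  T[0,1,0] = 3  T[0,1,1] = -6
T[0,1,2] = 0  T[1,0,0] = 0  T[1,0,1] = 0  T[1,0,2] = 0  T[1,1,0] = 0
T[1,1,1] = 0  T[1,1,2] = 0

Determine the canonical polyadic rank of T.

Lower bound: the mode-3 unfolding of T (rows indexed by k, columns by (i,j) = (0,0), (0,1), (1,0), (1,1)) is [[9, 3, 0, 0], [-2, -6, 0, 0], [-4, 0, 0, 0]].
There the 2×2 minor on rows k ∈ {0, 1}, columns (i,j) ∈ {(0,0), (0,1)} is det [[9, 3], [-2, -6]] = -48 ≠ 0, so this unfolding has rank ≥ 2; CP rank is at least every unfolding rank, so rank(T) ≥ 2. (This is only a lower bound: in general the CP rank may exceed every unfolding rank, so we still need to exhibit 2 rank-1 terms summing to T.)
Upper bound — finding two terms. Every mode-1 slice of T is a multiple of one matrix: T[i,:,:] = a[i]·M with a = [1, 0] and M = [[9, -2, -4], [3, -6, 0]] (rows indexed by j, columns by k). So it suffices to write M as a sum of two rank-1 matrices.
Splitting M by its rows (j = 0, 1), M = [1, 0][9, -2, -4]ᵀ + [0, 1][3, -6, 0]ᵀ.
Hence T = [1, 0] ⊗ [1, 0] ⊗ [9, -2, -4] + [1, 0] ⊗ [0, 1] ⊗ [3, -6, 0], so rank(T) ≤ 2.
These bounds meet, so rank(T) = 2.

2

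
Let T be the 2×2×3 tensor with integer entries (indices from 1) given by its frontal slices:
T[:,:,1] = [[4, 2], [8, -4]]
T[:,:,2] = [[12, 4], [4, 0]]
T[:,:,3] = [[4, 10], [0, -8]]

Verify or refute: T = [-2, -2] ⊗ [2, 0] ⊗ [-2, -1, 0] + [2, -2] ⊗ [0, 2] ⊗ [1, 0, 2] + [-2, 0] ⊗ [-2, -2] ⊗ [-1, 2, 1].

No

Reconstruct entry (1,2,1) from the claimed factors: Σₗ aₗ[1]bₗ[2]cₗ[1] = (-2)·(0)·(-2) + (2)·(2)·(1) + (-2)·(-2)·(-1) = 0, but T[1,2,1] = 2. The claim is false.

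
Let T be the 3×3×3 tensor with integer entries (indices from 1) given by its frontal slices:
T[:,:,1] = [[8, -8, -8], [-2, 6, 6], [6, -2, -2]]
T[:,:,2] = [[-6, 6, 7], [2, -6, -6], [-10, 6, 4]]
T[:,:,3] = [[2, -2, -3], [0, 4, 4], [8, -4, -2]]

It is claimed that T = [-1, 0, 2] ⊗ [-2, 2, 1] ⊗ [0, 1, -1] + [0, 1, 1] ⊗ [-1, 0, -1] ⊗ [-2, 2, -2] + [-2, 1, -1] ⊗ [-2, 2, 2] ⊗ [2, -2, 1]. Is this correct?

No

Reconstruct entry (2,2,1) from the claimed factors: Σₗ aₗ[2]bₗ[2]cₗ[1] = (0)·(2)·(0) + (1)·(0)·(-2) + (1)·(2)·(2) = 4, but T[2,2,1] = 6. The claim is false.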